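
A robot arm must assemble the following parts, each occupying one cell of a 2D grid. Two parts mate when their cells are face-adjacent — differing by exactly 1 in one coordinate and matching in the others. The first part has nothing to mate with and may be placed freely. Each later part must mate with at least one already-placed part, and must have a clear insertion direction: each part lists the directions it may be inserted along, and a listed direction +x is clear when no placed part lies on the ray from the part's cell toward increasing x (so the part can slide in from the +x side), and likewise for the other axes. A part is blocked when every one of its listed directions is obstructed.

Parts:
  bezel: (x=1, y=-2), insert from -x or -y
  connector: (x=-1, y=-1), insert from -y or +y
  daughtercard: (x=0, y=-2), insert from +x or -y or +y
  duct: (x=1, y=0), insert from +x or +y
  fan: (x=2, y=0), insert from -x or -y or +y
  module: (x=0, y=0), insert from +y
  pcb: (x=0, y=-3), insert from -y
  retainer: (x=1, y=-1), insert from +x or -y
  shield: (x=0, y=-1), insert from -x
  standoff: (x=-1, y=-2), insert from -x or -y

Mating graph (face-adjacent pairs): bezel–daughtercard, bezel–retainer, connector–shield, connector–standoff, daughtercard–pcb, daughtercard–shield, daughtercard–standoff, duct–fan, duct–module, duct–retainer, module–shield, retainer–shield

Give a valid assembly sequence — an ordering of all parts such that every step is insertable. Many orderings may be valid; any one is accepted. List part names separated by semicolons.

1. daughtercard@(0, -2) [+x clear] — {daughtercard}
2. standoff@(-1, -2) [-x clear] — {daughtercard, standoff}
3. pcb@(0, -3) [-y clear] — {daughtercard, pcb, standoff}
4. bezel@(1, -2) [-y clear] — {bezel, daughtercard, pcb, standoff}
5. retainer@(1, -1) [+x clear] — {bezel, daughtercard, pcb, retainer, standoff}
6. shield@(0, -1) [-x clear] — {bezel, daughtercard, pcb, retainer, shield, standoff}
7. module@(0, 0) [+y clear] — {bezel, daughtercard, module, pcb, retainer, shield, standoff}
8. connector@(-1, -1) [+y clear] — {bezel, connector, daughtercard, module, pcb, retainer, shield, standoff}
9. duct@(1, 0) [+x clear] — {bezel, connector, daughtercard, duct, module, pcb, retainer, shield, standoff}
10. fan@(2, 0) [-y clear] — {bezel, connector, daughtercard, duct, fan, module, pcb, retainer, shield, standoff}

daughtercard; standoff; pcb; bezel; retainer; shield; module; connector; duct; fan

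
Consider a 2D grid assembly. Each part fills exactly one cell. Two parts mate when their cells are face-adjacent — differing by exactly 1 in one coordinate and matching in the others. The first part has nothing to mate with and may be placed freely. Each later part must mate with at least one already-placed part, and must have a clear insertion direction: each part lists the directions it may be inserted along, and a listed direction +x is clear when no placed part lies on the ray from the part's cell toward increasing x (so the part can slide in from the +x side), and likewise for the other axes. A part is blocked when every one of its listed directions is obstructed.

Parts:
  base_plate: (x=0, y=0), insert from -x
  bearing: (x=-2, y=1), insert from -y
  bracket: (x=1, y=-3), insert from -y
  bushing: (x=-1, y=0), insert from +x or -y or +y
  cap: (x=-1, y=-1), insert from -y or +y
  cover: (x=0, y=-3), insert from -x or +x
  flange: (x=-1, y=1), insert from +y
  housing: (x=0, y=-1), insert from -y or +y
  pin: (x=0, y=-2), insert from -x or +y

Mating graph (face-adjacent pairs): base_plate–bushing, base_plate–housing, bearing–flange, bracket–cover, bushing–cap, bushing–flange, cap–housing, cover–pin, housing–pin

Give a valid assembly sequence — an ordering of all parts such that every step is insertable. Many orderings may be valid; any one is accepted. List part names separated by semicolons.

bracket; cover; pin; housing; base_plate; bushing; flange; bearing; cap

1. bracket@(1, -3) [-y clear] — {bracket}
2. cover@(0, -3) [-x clear] — {bracket, cover}
3. pin@(0, -2) [-x clear] — {bracket, cover, pin}
4. housing@(0, -1) [+y clear] — {bracket, cover, housing, pin}
5. base_plate@(0, 0) [-x clear] — {base_plate, bracket, cover, housing, pin}
6. bushing@(-1, 0) [-y clear] — {base_plate, bracket, bushing, cover, housing, pin}
7. flange@(-1, 1) [+y clear] — {base_plate, bracket, bushing, cover, flange, housing, pin}
8. bearing@(-2, 1) [-y clear] — {base_plate, bearing, bracket, bushing, cover, flange, housing, pin}
9. cap@(-1, -1) [-y clear] — {base_plate, bearing, bracket, bushing, cap, cover, flange, housing, pin}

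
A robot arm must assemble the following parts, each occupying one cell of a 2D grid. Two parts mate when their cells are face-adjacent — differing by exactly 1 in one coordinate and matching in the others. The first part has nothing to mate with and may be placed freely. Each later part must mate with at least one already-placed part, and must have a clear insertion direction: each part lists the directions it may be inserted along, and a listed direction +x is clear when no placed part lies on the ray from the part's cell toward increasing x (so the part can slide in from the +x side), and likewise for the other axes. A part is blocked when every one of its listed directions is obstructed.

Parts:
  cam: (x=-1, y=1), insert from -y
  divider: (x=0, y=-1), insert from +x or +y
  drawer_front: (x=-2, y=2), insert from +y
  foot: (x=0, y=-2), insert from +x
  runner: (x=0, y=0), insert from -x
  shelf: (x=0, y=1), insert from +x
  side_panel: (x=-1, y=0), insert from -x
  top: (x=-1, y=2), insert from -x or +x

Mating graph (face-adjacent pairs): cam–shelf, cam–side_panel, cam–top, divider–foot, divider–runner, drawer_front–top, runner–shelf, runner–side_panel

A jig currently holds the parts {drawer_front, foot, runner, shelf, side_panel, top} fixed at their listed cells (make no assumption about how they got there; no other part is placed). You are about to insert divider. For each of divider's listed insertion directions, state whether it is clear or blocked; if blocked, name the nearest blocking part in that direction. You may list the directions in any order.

+x: clear; +y: blocked by runner

+x: ray from divider(0, -1) has no placed part ⇒ clear
+y: nearest on ray is runner@(0, 0) ⇒ blocked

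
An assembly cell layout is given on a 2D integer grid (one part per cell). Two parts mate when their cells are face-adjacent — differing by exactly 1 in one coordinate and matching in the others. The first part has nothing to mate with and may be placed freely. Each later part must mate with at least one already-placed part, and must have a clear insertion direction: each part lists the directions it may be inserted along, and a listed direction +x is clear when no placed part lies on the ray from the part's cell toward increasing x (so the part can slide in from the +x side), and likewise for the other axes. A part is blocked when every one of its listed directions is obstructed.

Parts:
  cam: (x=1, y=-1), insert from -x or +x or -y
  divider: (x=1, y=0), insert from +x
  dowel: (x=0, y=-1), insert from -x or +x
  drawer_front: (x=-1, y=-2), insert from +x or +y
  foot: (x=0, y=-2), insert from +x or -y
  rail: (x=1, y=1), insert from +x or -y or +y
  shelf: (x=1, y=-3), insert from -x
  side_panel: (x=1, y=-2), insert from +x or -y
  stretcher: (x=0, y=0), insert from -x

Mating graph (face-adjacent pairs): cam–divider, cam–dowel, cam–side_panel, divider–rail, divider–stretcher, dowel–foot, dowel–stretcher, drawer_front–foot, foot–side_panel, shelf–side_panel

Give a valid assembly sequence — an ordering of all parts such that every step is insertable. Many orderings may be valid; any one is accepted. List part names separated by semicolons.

foot; drawer_front; dowel; cam; stretcher; side_panel; shelf; divider; rail

1. foot@(0, -2) [+x clear] — {foot}
2. drawer_front@(-1, -2) [+y clear] — {drawer_front, foot}
3. dowel@(0, -1) [-x clear] — {dowel, drawer_front, foot}
4. cam@(1, -1) [+x clear] — {cam, dowel, drawer_front, foot}
5. stretcher@(0, 0) [-x clear] — {cam, dowel, drawer_front, foot, stretcher}
6. side_panel@(1, -2) [+x clear] — {cam, dowel, drawer_front, foot, side_panel, stretcher}
7. shelf@(1, -3) [-x clear] — {cam, dowel, drawer_front, foot, shelf, side_panel, stretcher}
8. divider@(1, 0) [+x clear] — {cam, divider, dowel, drawer_front, foot, shelf, side_panel, stretcher}
9. rail@(1, 1) [+x clear] — {cam, divider, dowel, drawer_front, foot, rail, shelf, side_panel, stretcher}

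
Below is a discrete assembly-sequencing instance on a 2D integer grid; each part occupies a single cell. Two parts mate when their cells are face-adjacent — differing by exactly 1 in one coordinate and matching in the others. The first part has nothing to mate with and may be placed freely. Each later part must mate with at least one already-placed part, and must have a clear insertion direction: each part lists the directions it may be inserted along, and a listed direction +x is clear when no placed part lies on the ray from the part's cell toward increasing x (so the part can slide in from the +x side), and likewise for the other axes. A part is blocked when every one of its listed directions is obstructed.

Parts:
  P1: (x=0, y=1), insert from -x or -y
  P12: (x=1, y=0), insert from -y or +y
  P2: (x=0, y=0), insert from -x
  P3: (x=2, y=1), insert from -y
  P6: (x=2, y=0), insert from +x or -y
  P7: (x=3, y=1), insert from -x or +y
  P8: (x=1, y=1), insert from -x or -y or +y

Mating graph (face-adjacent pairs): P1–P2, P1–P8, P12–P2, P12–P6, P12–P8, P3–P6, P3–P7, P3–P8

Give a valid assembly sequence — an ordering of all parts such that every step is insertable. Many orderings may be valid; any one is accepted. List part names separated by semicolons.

P2; P12; P1; P8; P3; P6; P7

1. P2@(0, 0) [-x clear] — {P2}
2. P12@(1, 0) [-y clear] — {P12, P2}
3. P1@(0, 1) [-x clear] — {P1, P12, P2}
4. P8@(1, 1) [+y clear] — {P1, P12, P2, P8}
5. P3@(2, 1) [-y clear] — {P1, P12, P2, P3, P8}
6. P6@(2, 0) [+x clear] — {P1, P12, P2, P3, P6, P8}
7. P7@(3, 1) [+y clear] — {P1, P12, P2, P3, P6, P7, P8}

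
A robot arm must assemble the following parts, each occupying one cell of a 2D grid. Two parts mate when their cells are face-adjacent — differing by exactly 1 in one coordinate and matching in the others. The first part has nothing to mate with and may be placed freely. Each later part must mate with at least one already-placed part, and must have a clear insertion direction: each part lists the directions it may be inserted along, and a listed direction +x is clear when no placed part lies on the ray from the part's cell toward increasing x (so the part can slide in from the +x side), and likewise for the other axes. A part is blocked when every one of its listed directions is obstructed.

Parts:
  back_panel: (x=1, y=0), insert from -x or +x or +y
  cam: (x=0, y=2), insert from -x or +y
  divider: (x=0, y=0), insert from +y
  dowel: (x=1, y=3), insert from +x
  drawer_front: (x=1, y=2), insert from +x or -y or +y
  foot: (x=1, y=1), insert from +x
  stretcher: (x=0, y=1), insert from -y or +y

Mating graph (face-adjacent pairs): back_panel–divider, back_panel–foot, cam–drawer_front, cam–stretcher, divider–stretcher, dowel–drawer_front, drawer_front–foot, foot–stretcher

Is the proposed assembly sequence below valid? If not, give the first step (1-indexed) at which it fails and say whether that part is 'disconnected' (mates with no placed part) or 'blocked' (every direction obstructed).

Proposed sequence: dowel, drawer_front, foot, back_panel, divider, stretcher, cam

1. dowel@(1, 3) [+x clear] — {dowel}
2. drawer_front@(1, 2) [+x clear] — {dowel, drawer_front}
3. foot@(1, 1) [+x clear] — {dowel, drawer_front, foot}
4. back_panel@(1, 0) [-x clear] — {back_panel, dowel, drawer_front, foot}
5. divider@(0, 0) [+y clear] — {back_panel, divider, dowel, drawer_front, foot}
6. stretcher@(0, 1) [+y clear] — {back_panel, divider, dowel, drawer_front, foot, stretcher}
7. cam@(0, 2) [-x clear] — {back_panel, cam, divider, dowel, drawer_front, foot, stretcher}

Valid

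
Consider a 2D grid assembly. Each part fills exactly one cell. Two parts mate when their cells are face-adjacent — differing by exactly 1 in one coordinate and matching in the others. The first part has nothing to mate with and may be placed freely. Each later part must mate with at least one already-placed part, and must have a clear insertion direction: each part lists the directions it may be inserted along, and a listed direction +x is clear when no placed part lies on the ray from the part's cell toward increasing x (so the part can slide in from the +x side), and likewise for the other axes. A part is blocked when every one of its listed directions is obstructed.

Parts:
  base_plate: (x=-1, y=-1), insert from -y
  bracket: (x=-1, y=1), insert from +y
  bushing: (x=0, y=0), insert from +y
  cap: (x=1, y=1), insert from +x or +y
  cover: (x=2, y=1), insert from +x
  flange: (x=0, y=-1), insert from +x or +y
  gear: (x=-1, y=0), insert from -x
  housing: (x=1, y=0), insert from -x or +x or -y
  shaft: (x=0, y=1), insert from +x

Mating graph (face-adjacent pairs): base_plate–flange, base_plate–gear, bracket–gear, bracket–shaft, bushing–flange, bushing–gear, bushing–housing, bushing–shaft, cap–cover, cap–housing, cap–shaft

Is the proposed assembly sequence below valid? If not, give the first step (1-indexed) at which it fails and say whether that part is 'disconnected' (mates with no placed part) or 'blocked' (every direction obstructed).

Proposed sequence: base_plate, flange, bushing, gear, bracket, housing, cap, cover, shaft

1. base_plate@(-1, -1) [-y clear] — {base_plate}
2. flange@(0, -1) [+x clear] — {base_plate, flange}
3. bushing@(0, 0) [+y clear] — {base_plate, bushing, flange}
4. gear@(-1, 0) [-x clear] — {base_plate, bushing, flange, gear}
5. bracket@(-1, 1) [+y clear] — {base_plate, bracket, bushing, flange, gear}
6. housing@(1, 0) [+x clear] — {base_plate, bracket, bushing, flange, gear, housing}
7. cap@(1, 1) [+x clear] — {base_plate, bracket, bushing, cap, flange, gear, housing}
8. cover@(2, 1) [+x clear] — {base_plate, bracket, bushing, cap, cover, flange, gear, housing}
9. shaft@(0, 1) — +x all obstructed ⇒ blocked

Invalid at step 9 (blocked)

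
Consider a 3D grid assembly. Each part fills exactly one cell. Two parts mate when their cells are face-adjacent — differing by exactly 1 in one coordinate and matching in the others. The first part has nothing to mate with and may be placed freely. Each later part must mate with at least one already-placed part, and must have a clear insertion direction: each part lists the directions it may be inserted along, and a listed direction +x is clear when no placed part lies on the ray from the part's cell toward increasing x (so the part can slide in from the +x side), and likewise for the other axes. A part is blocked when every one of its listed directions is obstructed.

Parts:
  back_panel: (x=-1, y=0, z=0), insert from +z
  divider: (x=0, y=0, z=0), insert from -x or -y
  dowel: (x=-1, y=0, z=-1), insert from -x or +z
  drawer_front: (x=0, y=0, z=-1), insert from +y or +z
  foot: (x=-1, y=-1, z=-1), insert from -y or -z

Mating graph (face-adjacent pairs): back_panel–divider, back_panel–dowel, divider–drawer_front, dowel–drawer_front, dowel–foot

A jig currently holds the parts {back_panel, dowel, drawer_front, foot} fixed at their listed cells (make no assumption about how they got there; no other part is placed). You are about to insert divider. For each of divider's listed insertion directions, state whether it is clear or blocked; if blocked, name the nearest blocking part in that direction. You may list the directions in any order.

-x: nearest on ray is back_panel@(-1, 0, 0) ⇒ blocked
-y: ray from divider(0, 0, 0) has no placed part ⇒ clear

-x: blocked by back_panel; -y: clear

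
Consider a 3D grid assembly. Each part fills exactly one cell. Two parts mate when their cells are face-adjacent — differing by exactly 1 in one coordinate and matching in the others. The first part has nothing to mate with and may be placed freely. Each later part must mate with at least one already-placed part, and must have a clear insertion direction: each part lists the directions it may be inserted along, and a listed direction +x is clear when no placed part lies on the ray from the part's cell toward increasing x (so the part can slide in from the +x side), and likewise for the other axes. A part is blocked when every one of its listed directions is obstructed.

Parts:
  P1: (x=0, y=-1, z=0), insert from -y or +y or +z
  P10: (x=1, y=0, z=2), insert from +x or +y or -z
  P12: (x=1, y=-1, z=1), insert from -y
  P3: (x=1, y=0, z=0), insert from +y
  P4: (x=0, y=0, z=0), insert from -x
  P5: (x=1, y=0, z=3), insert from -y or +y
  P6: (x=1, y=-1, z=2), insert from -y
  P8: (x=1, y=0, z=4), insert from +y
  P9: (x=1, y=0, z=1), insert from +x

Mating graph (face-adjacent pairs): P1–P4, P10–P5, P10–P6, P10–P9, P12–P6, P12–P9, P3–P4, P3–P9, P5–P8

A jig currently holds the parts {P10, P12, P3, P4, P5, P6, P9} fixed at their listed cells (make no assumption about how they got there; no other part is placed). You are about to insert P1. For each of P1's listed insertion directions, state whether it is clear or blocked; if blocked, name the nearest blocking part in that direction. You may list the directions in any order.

-y: ray from P1(0, -1, 0) has no placed part ⇒ clear
+y: nearest on ray is P4@(0, 0, 0) ⇒ blocked
+z: ray from P1(0, -1, 0) has no placed part ⇒ clear

+y: blocked by P4; +z: clear; -y: clear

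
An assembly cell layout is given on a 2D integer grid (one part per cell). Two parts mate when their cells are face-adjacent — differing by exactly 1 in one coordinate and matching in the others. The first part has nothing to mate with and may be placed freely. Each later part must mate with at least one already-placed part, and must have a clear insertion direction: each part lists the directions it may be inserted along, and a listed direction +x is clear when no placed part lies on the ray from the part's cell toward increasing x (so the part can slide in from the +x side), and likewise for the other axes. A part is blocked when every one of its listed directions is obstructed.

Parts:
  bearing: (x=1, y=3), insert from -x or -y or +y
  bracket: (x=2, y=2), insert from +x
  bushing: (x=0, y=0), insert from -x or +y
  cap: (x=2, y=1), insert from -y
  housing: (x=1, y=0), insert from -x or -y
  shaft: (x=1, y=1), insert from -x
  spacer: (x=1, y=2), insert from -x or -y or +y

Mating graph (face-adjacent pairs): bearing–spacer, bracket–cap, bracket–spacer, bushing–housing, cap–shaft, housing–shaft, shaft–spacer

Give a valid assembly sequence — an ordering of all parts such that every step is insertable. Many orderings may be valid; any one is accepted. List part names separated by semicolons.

spacer; bearing; bracket; shaft; housing; bushing; cap

1. spacer@(1, 2) [-x clear] — {spacer}
2. bearing@(1, 3) [-x clear] — {bearing, spacer}
3. bracket@(2, 2) [+x clear] — {bearing, bracket, spacer}
4. shaft@(1, 1) [-x clear] — {bearing, bracket, shaft, spacer}
5. housing@(1, 0) [-x clear] — {bearing, bracket, housing, shaft, spacer}
6. bushing@(0, 0) [-x clear] — {bearing, bracket, bushing, housing, shaft, spacer}
7. cap@(2, 1) [-y clear] — {bearing, bracket, bushing, cap, housing, shaft, spacer}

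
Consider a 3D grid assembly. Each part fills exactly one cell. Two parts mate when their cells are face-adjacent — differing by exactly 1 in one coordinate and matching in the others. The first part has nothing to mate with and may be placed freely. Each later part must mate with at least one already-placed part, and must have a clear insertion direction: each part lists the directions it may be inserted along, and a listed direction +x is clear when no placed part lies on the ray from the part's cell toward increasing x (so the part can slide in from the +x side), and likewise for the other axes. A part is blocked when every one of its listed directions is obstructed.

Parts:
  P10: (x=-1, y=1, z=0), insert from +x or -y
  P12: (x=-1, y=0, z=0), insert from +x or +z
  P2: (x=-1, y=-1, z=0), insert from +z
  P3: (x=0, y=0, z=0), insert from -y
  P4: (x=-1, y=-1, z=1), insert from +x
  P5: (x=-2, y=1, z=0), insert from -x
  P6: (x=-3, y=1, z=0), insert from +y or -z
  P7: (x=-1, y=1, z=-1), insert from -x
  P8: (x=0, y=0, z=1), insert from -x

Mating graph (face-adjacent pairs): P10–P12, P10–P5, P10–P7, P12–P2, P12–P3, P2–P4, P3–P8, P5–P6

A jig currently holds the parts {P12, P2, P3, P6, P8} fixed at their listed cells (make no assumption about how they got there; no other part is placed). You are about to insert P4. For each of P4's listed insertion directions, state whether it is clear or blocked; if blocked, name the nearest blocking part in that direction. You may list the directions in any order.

+x: clear

+x: ray from P4(-1, -1, 1) has no placed part ⇒ clear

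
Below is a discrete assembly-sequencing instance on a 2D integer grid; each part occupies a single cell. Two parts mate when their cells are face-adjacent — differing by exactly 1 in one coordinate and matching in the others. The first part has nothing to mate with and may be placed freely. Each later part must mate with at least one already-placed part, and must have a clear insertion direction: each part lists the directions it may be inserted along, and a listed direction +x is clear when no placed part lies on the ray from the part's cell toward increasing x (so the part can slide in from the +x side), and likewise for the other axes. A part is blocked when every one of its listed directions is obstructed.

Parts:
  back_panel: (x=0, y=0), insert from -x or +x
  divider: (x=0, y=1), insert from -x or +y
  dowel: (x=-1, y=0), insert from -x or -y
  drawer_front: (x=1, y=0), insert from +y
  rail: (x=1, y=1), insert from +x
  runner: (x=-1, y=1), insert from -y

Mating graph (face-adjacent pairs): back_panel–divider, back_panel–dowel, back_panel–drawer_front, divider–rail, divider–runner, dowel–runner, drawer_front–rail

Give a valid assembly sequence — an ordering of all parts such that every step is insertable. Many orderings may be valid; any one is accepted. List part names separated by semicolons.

drawer_front; rail; divider; runner; back_panel; dowel

1. drawer_front@(1, 0) [+y clear] — {drawer_front}
2. rail@(1, 1) [+x clear] — {drawer_front, rail}
3. divider@(0, 1) [-x clear] — {divider, drawer_front, rail}
4. runner@(-1, 1) [-y clear] — {divider, drawer_front, rail, runner}
5. back_panel@(0, 0) [-x clear] — {back_panel, divider, drawer_front, rail, runner}
6. dowel@(-1, 0) [-x clear] — {back_panel, divider, dowel, drawer_front, rail, runner}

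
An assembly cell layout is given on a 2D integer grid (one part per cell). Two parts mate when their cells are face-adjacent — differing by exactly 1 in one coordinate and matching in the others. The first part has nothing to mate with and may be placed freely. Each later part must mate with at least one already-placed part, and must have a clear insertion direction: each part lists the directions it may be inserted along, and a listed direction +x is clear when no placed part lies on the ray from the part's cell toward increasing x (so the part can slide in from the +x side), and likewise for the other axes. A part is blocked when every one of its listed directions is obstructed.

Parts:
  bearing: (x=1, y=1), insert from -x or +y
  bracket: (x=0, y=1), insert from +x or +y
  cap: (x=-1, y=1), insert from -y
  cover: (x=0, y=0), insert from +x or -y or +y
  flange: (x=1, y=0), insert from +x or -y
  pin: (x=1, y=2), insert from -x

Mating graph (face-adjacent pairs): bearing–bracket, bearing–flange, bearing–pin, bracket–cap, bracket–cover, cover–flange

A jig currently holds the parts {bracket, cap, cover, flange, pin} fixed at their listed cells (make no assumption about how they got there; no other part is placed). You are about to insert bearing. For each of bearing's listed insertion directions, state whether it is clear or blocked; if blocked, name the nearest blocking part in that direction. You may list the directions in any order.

+y: blocked by pin; -x: blocked by bracket

-x: nearest on ray is bracket@(0, 1) ⇒ blocked
+y: nearest on ray is pin@(1, 2) ⇒ blocked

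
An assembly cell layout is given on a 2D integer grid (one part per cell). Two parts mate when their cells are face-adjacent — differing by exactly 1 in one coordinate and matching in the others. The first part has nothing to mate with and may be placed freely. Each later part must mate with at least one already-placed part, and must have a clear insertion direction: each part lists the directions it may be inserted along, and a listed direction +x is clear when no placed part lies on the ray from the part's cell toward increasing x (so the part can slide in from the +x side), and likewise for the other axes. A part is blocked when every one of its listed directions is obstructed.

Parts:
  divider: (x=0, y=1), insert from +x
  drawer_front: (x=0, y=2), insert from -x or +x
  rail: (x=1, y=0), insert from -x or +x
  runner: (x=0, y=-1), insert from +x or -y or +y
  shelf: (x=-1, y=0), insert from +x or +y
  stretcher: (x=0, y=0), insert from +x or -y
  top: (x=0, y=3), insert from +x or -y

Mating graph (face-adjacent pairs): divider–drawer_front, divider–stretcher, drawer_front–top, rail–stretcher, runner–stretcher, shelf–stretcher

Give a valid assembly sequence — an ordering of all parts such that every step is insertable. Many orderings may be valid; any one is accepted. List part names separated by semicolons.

1. rail@(1, 0) [-x clear] — {rail}
2. stretcher@(0, 0) [-y clear] — {rail, stretcher}
3. runner@(0, -1) [+x clear] — {rail, runner, stretcher}
4. shelf@(-1, 0) [+y clear] — {rail, runner, shelf, stretcher}
5. divider@(0, 1) [+x clear] — {divider, rail, runner, shelf, stretcher}
6. drawer_front@(0, 2) [-x clear] — {divider, drawer_front, rail, runner, shelf, stretcher}
7. top@(0, 3) [+x clear] — {divider, drawer_front, rail, runner, shelf, stretcher, top}

rail; stretcher; runner; shelf; divider; drawer_front; top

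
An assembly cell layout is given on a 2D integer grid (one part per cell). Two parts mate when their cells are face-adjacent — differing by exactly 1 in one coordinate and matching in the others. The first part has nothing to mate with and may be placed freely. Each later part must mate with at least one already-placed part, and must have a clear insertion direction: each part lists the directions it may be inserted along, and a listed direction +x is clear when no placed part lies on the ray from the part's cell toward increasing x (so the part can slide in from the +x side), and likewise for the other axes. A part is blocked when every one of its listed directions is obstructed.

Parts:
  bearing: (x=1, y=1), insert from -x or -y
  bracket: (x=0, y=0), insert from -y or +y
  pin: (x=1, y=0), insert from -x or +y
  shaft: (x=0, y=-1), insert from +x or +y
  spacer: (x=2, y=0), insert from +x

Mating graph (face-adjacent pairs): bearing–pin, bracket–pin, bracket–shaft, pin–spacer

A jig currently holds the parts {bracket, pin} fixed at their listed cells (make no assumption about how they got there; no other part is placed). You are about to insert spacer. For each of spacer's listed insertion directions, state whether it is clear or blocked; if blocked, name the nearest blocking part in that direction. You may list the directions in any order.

+x: ray from spacer(2, 0) has no placed part ⇒ clear

+x: clear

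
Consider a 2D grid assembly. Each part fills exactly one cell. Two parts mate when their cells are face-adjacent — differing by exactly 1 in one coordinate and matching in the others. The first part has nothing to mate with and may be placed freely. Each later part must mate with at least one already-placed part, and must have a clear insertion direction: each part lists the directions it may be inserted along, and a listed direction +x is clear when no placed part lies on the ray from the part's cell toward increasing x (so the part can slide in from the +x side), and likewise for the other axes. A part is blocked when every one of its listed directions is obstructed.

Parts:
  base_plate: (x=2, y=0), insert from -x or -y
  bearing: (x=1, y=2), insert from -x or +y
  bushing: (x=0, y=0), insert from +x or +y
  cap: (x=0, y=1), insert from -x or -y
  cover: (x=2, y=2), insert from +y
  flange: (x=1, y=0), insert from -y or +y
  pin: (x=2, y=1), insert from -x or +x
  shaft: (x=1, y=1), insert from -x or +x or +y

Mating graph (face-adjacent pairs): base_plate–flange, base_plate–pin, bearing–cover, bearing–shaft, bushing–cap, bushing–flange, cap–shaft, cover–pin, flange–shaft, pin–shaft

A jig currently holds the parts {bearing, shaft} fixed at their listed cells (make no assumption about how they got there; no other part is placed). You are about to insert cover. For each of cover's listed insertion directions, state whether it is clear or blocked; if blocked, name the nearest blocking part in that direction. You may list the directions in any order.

+y: ray from cover(2, 2) has no placed part ⇒ clear

+y: clear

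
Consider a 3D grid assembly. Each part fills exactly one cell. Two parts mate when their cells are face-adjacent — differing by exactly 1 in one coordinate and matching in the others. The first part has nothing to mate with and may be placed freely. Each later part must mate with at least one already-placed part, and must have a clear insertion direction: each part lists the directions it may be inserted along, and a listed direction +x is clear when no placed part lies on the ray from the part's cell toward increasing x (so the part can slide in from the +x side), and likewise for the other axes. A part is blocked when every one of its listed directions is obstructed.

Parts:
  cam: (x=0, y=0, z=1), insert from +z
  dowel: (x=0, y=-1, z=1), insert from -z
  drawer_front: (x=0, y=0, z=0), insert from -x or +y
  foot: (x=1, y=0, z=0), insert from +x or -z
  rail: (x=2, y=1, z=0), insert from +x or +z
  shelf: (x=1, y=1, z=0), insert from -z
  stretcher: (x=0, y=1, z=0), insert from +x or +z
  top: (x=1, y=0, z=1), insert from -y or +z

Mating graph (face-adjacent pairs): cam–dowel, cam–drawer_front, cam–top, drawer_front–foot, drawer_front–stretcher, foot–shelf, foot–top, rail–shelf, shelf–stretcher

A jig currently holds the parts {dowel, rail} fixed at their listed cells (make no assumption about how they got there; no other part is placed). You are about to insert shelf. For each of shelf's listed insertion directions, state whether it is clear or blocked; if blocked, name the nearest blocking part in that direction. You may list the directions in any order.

-z: clear

-z: ray from shelf(1, 1, 0) has no placed part ⇒ clear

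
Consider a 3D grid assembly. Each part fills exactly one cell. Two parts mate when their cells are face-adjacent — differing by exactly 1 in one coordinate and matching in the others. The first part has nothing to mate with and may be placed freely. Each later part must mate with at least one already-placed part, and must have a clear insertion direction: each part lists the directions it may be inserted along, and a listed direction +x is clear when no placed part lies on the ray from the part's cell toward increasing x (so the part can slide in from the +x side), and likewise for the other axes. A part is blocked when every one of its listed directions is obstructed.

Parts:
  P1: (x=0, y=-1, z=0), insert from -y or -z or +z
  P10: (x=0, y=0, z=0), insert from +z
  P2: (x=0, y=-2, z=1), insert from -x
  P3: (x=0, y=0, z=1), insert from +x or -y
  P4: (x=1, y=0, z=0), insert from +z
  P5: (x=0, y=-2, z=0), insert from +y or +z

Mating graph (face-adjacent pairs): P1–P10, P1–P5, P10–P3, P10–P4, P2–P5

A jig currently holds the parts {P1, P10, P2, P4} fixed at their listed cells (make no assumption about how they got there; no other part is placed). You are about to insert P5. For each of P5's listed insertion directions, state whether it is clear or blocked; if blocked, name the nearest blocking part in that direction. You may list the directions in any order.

+y: nearest on ray is P1@(0, -1, 0) ⇒ blocked
+z: nearest on ray is P2@(0, -2, 1) ⇒ blocked

+y: blocked by P1; +z: blocked by P2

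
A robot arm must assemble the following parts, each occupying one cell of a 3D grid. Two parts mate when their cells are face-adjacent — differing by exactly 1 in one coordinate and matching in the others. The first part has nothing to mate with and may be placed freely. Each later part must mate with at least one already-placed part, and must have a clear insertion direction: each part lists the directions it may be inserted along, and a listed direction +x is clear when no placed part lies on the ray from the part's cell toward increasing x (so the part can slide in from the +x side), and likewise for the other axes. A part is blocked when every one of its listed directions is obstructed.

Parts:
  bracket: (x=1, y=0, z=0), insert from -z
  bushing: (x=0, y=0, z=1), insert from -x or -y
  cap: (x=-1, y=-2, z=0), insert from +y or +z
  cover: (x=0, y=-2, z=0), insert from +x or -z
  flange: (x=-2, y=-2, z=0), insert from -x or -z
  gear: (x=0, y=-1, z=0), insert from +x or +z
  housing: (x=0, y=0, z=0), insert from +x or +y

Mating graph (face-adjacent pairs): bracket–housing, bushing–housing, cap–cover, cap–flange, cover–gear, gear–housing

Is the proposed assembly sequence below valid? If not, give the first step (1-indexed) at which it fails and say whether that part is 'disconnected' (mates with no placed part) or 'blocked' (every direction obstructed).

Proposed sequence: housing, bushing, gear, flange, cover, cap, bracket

1. housing@(0, 0, 0) [+x clear] — {housing}
2. bushing@(0, 0, 1) [-x clear] — {bushing, housing}
3. gear@(0, -1, 0) [+x clear] — {bushing, gear, housing}
4. flange@(-2, -2, 0) — no placed neighbour ⇒ disconnected

Invalid at step 4 (disconnected)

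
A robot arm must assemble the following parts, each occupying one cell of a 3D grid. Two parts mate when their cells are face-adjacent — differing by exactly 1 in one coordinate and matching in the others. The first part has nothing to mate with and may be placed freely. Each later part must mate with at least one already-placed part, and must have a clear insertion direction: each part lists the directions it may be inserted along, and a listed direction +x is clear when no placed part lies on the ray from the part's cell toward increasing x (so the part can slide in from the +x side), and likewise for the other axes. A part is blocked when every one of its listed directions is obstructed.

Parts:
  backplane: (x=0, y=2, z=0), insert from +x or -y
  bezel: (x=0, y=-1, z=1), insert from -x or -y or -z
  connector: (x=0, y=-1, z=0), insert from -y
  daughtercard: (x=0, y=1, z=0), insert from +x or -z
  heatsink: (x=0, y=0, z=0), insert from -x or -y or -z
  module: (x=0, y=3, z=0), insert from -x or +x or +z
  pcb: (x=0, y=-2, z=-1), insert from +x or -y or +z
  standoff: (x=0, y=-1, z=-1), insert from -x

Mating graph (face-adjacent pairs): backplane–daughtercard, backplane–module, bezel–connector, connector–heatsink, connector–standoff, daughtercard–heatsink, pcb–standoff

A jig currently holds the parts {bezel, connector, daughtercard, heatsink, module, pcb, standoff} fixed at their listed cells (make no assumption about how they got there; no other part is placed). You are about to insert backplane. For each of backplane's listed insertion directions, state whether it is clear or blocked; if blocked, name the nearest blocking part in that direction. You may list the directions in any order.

+x: clear; -y: blocked by daughtercard

+x: ray from backplane(0, 2, 0) has no placed part ⇒ clear
-y: nearest on ray is daughtercard@(0, 1, 0) ⇒ blocked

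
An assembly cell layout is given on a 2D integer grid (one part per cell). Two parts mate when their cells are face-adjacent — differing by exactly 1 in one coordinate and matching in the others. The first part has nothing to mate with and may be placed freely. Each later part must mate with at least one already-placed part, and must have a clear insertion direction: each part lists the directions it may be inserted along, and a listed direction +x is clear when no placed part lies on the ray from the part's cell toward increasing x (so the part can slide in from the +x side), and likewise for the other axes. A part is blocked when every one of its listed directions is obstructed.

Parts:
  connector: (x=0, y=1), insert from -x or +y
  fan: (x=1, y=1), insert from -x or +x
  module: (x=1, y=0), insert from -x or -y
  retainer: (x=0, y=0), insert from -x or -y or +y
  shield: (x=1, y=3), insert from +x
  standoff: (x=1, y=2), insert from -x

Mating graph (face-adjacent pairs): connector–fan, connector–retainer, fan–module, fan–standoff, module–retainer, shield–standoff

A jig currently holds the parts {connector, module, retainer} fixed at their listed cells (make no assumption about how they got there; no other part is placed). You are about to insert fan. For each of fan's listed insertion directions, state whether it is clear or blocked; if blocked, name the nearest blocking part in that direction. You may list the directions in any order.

+x: clear; -x: blocked by connector

-x: nearest on ray is connector@(0, 1) ⇒ blocked
+x: ray from fan(1, 1) has no placed part ⇒ clear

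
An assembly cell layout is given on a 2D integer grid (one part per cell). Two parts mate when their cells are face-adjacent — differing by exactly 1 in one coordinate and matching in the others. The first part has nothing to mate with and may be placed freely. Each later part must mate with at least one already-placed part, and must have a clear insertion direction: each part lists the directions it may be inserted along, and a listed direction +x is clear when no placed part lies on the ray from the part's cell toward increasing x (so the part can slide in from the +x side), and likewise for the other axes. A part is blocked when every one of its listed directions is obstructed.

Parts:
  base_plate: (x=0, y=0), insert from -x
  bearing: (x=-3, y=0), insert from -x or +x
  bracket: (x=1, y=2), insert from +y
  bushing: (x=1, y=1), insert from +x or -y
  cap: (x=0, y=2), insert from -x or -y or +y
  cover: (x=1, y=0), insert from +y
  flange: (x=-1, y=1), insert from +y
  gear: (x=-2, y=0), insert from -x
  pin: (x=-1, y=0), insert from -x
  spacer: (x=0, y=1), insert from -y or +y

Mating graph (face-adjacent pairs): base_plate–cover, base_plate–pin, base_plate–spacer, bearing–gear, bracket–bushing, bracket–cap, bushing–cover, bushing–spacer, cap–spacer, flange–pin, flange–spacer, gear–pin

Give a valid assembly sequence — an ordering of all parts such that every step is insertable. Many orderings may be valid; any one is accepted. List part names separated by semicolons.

1. base_plate@(0, 0) [-x clear] — {base_plate}
2. spacer@(0, 1) [+y clear] — {base_plate, spacer}
3. cap@(0, 2) [-x clear] — {base_plate, cap, spacer}
4. flange@(-1, 1) [+y clear] — {base_plate, cap, flange, spacer}
5. cover@(1, 0) [+y clear] — {base_plate, cap, cover, flange, spacer}
6. bushing@(1, 1) [+x clear] — {base_plate, bushing, cap, cover, flange, spacer}
7. bracket@(1, 2) [+y clear] — {base_plate, bracket, bushing, cap, cover, flange, spacer}
8. pin@(-1, 0) [-x clear] — {base_plate, bracket, bushing, cap, cover, flange, pin, spacer}
9. gear@(-2, 0) [-x clear] — {base_plate, bracket, bushing, cap, cover, flange, gear, pin, spacer}
10. bearing@(-3, 0) [-x clear] — {base_plate, bearing, bracket, bushing, cap, cover, flange, gear, pin, spacer}

base_plate; spacer; cap; flange; cover; bushing; bracket; pin; gear; bearing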